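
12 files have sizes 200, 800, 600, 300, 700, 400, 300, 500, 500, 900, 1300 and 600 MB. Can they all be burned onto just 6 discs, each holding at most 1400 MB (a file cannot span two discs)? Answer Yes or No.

A valid assignment using 6 discs:
  disc 1: 1300 = 1300
  disc 2: 900 + 500 = 1400
  disc 3: 800 + 600 = 1400
  disc 4: 700 + 600 = 1300
  disc 5: 500 + 400 + 300 + 200 = 1400
  disc 6: 300 = 300
Every load is within 1400 MB, so 6 discs suffice.

Yes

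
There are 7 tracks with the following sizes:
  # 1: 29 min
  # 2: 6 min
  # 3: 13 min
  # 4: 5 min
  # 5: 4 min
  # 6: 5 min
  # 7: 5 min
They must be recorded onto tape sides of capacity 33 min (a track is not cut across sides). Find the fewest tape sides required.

3

Total = 29 + 13 + 6 + 5 + 5 + 5 + 4 = 67 min.
Lower bound: ⌈67/33⌉ = 3 tape sides.
A packing using 3 tape sides:
  side 1: 29 + 4 = 33
  side 2: 13 + 6 + 5 + 5 = 29
  side 3: 5 = 5
This matches the lower bound, so 3 is optimal.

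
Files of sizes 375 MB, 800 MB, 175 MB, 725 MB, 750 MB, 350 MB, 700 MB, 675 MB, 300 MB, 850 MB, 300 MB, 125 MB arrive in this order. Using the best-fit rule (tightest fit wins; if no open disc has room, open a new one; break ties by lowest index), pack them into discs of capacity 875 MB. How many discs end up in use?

  375 → disc 1 (new)  [load 375/875]
  800 → disc 2 (new)  [load 800/875]
  175 → disc 1  [load 550/875]
  725 → disc 3 (new)  [load 725/875]
  750 → disc 4 (new)  [load 750/875]
  350 → disc 5 (new)  [load 350/875]
  700 → disc 6 (new)  [load 700/875]
  675 → disc 7 (new)  [load 675/875]
  300 → disc 1  [load 850/875]
  850 → disc 8 (new)  [load 850/875]
  300 → disc 5  [load 650/875]
  125 → disc 4  [load 875/875]
8 discs opened.

8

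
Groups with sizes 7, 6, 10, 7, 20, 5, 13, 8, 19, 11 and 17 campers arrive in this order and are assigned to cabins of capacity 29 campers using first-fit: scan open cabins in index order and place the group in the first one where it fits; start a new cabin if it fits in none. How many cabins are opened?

  7 → cabin 1 (new)  [load 7/29]
  6 → cabin 1  [load 13/29]
  10 → cabin 1  [load 23/29]
  7 → cabin 2 (new)  [load 7/29]
  20 → cabin 2  [load 27/29]
  5 → cabin 1  [load 28/29]
  13 → cabin 3 (new)  [load 13/29]
  8 → cabin 3  [load 21/29]
  19 → cabin 4 (new)  [load 19/29]
  11 → cabin 5 (new)  [load 11/29]
  17 → cabin 5  [load 28/29]
5 cabins opened.

5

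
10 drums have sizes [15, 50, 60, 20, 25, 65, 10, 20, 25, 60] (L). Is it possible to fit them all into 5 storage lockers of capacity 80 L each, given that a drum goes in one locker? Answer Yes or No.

Yes

A valid assignment using 5 storage lockers:
  locker 1: 65 + 15 = 80
  locker 2: 60 + 20 = 80
  locker 3: 60 + 20 = 80
  locker 4: 50 + 25 = 75
  locker 5: 25 + 10 = 35
Every load is within 80 L, so 5 storage lockers suffice.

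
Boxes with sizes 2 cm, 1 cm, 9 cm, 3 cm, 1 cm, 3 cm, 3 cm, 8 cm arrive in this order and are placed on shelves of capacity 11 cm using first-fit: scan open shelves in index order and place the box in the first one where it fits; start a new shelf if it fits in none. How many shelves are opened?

3

  2 → shelf 1 (new)  [load 2/11]
  1 → shelf 1  [load 3/11]
  9 → shelf 2 (new)  [load 9/11]
  3 → shelf 1  [load 6/11]
  1 → shelf 1  [load 7/11]
  3 → shelf 1  [load 10/11]
  3 → shelf 3 (new)  [load 3/11]
  8 → shelf 3  [load 11/11]
3 shelves opened.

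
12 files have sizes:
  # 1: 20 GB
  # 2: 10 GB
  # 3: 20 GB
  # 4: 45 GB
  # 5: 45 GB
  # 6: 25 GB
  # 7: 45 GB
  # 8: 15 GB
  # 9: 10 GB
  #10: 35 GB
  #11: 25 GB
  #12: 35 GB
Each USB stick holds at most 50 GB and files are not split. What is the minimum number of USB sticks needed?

7

Total = 45 + 45 + 45 + 35 + 35 + 25 + 25 + 20 + 20 + 15 + 10 + 10 = 330 GB.
Lower bound: ⌈330/50⌉ = 7 USB sticks.
A packing using 7 USB sticks:
  USB stick 1: 45 = 45
  USB stick 2: 45 = 45
  USB stick 3: 45 = 45
  USB stick 4: 35 + 15 = 50
  USB stick 5: 35 + 10 = 45
  USB stick 6: 25 + 25 = 50
  USB stick 7: 20 + 20 + 10 = 50
This matches the lower bound, so 7 is optimal.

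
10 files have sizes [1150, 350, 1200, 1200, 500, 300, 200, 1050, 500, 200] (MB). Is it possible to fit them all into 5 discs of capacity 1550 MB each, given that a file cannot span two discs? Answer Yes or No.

A valid assignment using 5 discs:
  disc 1: 1200 + 350 = 1550
  disc 2: 1200 + 300 = 1500
  disc 3: 1150 + 200 + 200 = 1550
  disc 4: 1050 + 500 = 1550
  disc 5: 500 = 500
Every load is within 1550 MB, so 5 discs suffice.

Yes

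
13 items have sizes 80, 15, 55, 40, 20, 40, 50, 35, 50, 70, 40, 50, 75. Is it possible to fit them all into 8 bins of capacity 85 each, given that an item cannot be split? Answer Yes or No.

Total = 620; ⌈620/85⌉ = 8.
The bound of 8 does not rule out 8, but exhaustive search shows no assignment into 8 bins of capacity 85 exists — the minimum is 9.

No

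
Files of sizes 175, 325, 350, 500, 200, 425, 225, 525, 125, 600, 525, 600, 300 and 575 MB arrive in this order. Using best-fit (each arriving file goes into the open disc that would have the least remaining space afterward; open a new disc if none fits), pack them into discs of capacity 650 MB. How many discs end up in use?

  175 → disc 1 (new)  [load 175/650]
  325 → disc 1  [load 500/650]
  350 → disc 2 (new)  [load 350/650]
  500 → disc 3 (new)  [load 500/650]
  200 → disc 2  [load 550/650]
  425 → disc 4 (new)  [load 425/650]
  225 → disc 4  [load 650/650]
  525 → disc 5 (new)  [load 525/650]
  125 → disc 5  [load 650/650]
  600 → disc 6 (new)  [load 600/650]
  525 → disc 7 (new)  [load 525/650]
  600 → disc 8 (new)  [load 600/650]
  300 → disc 9 (new)  [load 300/650]
  575 → disc 10 (new)  [load 575/650]
10 discs opened.

10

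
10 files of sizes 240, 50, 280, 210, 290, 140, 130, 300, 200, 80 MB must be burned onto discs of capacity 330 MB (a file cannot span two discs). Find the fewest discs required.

7

Total = 300 + 290 + 280 + 240 + 210 + 200 + 140 + 130 + 80 + 50 = 1920 MB.
Lower bound: ⌈1920/330⌉ = 6 discs.
A packing using 7 discs:
  disc 1: 300 = 300
  disc 2: 290 = 290
  disc 3: 280 + 50 = 330
  disc 4: 240 + 80 = 320
  disc 5: 210 = 210
  disc 6: 200 + 130 = 330
  disc 7: 140 = 140
No arrangement into 6 discs stays within capacity, so 7 is optimal.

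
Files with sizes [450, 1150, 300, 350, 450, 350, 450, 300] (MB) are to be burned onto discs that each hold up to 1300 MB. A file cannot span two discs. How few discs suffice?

4

Total = 1150 + 450 + 450 + 450 + 350 + 350 + 300 + 300 = 3800 MB.
Lower bound: ⌈3800/1300⌉ = 3 discs.
A packing using 4 discs:
  disc 1: 1150 = 1150
  disc 2: 450 + 450 + 350 = 1250
  disc 3: 450 + 350 + 300 = 1100
  disc 4: 300 = 300
No arrangement into 3 discs stays within capacity, so 4 is optimal.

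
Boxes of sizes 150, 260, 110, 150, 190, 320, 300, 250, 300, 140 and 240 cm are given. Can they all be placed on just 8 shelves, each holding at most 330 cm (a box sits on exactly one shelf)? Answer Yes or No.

No

Total = 2410 cm; ⌈2410/330⌉ = 8.
The bound of 8 does not rule out 8, but exhaustive search shows no assignment into 8 shelves of capacity 330 cm exists — the minimum is 9.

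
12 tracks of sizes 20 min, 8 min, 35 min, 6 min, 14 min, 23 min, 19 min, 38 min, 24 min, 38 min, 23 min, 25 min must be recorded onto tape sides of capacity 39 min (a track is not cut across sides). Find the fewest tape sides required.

Total = 38 + 38 + 35 + 25 + 24 + 23 + 23 + 20 + 19 + 14 + 8 + 6 = 273 min.
Lower bound: ⌈273/39⌉ = 7 tape sides.
Also, 8 tracks each exceed 39/2 min, and no two of those can share a side, so at least 8 tape sides are needed.
A packing using 8 tape sides:
  side 1: 38 = 38
  side 2: 38 = 38
  side 3: 35 = 35
  side 4: 25 + 14 = 39
  side 5: 24 + 8 + 6 = 38
  side 6: 23 = 23
  side 7: 23 = 23
  side 8: 20 + 19 = 39
This matches the lower bound, so 8 is optimal.

8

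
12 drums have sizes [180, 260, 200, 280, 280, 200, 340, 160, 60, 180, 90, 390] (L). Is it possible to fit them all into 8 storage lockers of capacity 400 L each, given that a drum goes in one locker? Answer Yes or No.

Yes

A valid assignment using 8 storage lockers:
  locker 1: 390 = 390
  locker 2: 340 + 60 = 400
  locker 3: 280 + 90 = 370
  locker 4: 280 = 280
  locker 5: 260 = 260
  locker 6: 200 + 200 = 400
  locker 7: 180 + 180 = 360
  locker 8: 160 = 160
Every load is within 400 L, so 8 storage lockers suffice.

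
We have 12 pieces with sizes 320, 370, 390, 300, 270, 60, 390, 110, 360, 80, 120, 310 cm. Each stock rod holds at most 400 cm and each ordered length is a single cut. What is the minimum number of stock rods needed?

Total = 390 + 390 + 370 + 360 + 320 + 310 + 300 + 270 + 120 + 110 + 80 + 60 = 3080 cm.
Lower bound: ⌈3080/400⌉ = 8 stock rods.
A packing using 9 stock rods:
  stock rod 1: 390 = 390
  stock rod 2: 390 = 390
  stock rod 3: 370 = 370
  stock rod 4: 360 = 360
  stock rod 5: 320 + 80 = 400
  stock rod 6: 310 + 60 = 370
  stock rod 7: 300 = 300
  stock rod 8: 270 + 120 = 390
  stock rod 9: 110 = 110
No arrangement into 8 stock rods stays within capacity, so 9 is optimal.

9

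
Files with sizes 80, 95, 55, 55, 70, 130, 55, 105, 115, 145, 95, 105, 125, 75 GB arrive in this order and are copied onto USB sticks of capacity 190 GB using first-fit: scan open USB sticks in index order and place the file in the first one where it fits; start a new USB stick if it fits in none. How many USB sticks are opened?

9

  80 → USB stick 1 (new)  [load 80/190]
  95 → USB stick 1  [load 175/190]
  55 → USB stick 2 (new)  [load 55/190]
  55 → USB stick 2  [load 110/190]
  70 → USB stick 2  [load 180/190]
  130 → USB stick 3 (new)  [load 130/190]
  55 → USB stick 3  [load 185/190]
  105 → USB stick 4 (new)  [load 105/190]
  115 → USB stick 5 (new)  [load 115/190]
  145 → USB stick 6 (new)  [load 145/190]
  95 → USB stick 7 (new)  [load 95/190]
  105 → USB stick 8 (new)  [load 105/190]
  125 → USB stick 9 (new)  [load 125/190]
  75 → USB stick 4  [load 180/190]
9 USB sticks opened.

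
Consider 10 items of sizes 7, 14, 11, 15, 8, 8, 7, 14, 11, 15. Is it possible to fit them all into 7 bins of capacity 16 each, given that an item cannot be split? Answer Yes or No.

Total = 110; ⌈110/16⌉ = 7.
The bound of 7 does not rule out 7, but exhaustive search shows no assignment into 7 bins of capacity 16 exists — the minimum is 8.

No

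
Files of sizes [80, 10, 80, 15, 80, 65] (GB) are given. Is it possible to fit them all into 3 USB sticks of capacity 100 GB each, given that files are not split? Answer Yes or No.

Total = 330 GB; ⌈330/100⌉ = 4.
At least 4 USB sticks are required, but only 3 are allowed.

No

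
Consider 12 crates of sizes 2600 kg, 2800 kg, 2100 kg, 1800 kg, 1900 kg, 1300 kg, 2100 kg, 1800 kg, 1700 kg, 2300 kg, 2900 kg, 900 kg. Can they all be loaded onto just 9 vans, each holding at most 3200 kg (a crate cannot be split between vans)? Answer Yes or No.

No

Total = 24200 kg; ⌈24200/3200⌉ = 8.
10 crates each exceed half the capacity and cannot share a van, forcing at least 10 vans.
At least 10 vans are required, but only 9 are allowed.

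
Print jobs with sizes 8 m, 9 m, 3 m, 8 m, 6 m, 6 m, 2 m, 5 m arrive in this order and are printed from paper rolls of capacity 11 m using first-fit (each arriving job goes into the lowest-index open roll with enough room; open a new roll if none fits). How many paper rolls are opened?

5

  8 → roll 1 (new)  [load 8/11]
  9 → roll 2 (new)  [load 9/11]
  3 → roll 1  [load 11/11]
  8 → roll 3 (new)  [load 8/11]
  6 → roll 4 (new)  [load 6/11]
  6 → roll 5 (new)  [load 6/11]
  2 → roll 2  [load 11/11]
  5 → roll 4  [load 11/11]
5 paper rolls opened.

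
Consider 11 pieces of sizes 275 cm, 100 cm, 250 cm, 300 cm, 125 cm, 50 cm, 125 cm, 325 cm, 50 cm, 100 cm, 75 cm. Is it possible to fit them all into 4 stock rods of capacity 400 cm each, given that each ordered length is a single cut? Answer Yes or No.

No

Total = 1775 cm; ⌈1775/400⌉ = 5.
At least 5 stock rods are required, but only 4 are allowed.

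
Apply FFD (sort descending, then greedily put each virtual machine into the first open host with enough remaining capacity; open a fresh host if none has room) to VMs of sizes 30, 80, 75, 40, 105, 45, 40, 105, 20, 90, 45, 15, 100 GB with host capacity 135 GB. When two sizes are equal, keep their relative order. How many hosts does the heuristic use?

7

Sorted descending: 105, 105, 100, 90, 80, 75, 45, 45, 40, 40, 30, 20, 15.
  105 → host 1 (new)  [load 105/135]
  105 → host 2 (new)  [load 105/135]
  100 → host 3 (new)  [load 100/135]
  90 → host 4 (new)  [load 90/135]
  80 → host 5 (new)  [load 80/135]
  75 → host 6 (new)  [load 75/135]
  45 → host 4  [load 135/135]
  45 → host 5  [load 125/135]
  40 → host 6  [load 115/135]
  40 → host 7 (new)  [load 40/135]
  30 → host 1  [load 135/135]
  20 → host 2  [load 125/135]
  15 → host 3  [load 115/135]
7 hosts opened.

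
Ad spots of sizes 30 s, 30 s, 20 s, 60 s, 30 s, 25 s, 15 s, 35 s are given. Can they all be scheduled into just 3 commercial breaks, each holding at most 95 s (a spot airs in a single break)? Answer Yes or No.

Yes

A valid assignment using 3 commercial breaks:
  break 1: 60 + 35 = 95
  break 2: 30 + 30 + 30 = 90
  break 3: 25 + 20 + 15 = 60
Every load is within 95 s, so 3 commercial breaks suffice.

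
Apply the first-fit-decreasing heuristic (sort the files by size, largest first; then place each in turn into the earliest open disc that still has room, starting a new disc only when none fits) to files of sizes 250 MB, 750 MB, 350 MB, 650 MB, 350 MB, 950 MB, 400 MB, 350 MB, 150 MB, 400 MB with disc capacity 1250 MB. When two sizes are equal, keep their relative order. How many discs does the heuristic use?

Sorted descending: 950, 750, 650, 400, 400, 350, 350, 350, 250, 150.
  950 → disc 1 (new)  [load 950/1250]
  750 → disc 2 (new)  [load 750/1250]
  650 → disc 3 (new)  [load 650/1250]
  400 → disc 2  [load 1150/1250]
  400 → disc 3  [load 1050/1250]
  350 → disc 4 (new)  [load 350/1250]
  350 → disc 4  [load 700/1250]
  350 → disc 4  [load 1050/1250]
  250 → disc 1  [load 1200/1250]
  150 → disc 3  [load 1200/1250]
4 discs opened.

4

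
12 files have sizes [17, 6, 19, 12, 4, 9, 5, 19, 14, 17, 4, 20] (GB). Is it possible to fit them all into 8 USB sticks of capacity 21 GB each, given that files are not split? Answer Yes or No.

Yes

A valid assignment using 8 USB sticks:
  USB stick 1: 20 = 20
  USB stick 2: 19 = 19
  USB stick 3: 19 = 19
  USB stick 4: 17 + 4 = 21
  USB stick 5: 17 + 4 = 21
  USB stick 6: 14 + 6 = 20
  USB stick 7: 12 + 9 = 21
  USB stick 8: 5 = 5
Every load is within 21 GB, so 8 USB sticks suffice.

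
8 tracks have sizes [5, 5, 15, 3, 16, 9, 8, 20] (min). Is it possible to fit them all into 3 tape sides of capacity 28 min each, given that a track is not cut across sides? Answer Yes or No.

Yes

A valid assignment using 3 tape sides:
  side 1: 20 + 8 = 28
  side 2: 16 + 9 + 3 = 28
  side 3: 15 + 5 + 5 = 25
Every load is within 28 min, so 3 tape sides suffice.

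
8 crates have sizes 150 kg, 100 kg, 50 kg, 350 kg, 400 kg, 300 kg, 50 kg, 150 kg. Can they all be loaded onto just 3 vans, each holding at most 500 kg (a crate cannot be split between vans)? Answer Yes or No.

Total = 1550 kg; ⌈1550/500⌉ = 4.
At least 4 vans are required, but only 3 are allowed.

No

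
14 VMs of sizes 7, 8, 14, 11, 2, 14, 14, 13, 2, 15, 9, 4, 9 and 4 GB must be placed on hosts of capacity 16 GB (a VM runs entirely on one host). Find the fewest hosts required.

Total = 15 + 14 + 14 + 14 + 13 + 11 + 9 + 9 + 8 + 7 + 4 + 4 + 2 + 2 = 126 GB.
Lower bound: ⌈126/16⌉ = 8 hosts.
A packing using 9 hosts:
  host 1: 15 = 15
  host 2: 14 + 2 = 16
  host 3: 14 + 2 = 16
  host 4: 14 = 14
  host 5: 13 = 13
  host 6: 11 + 4 = 15
  host 7: 9 + 7 = 16
  host 8: 9 + 4 = 13
  host 9: 8 = 8
No arrangement into 8 hosts stays within capacity, so 9 is optimal.

9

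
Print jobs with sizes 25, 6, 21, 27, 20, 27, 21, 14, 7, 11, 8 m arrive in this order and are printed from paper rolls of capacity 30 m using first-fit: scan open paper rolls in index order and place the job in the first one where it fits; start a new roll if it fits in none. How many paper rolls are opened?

  25 → roll 1 (new)  [load 25/30]
  6 → roll 2 (new)  [load 6/30]
  21 → roll 2  [load 27/30]
  27 → roll 3 (new)  [load 27/30]
  20 → roll 4 (new)  [load 20/30]
  27 → roll 5 (new)  [load 27/30]
  21 → roll 6 (new)  [load 21/30]
  14 → roll 7 (new)  [load 14/30]
  7 → roll 4  [load 27/30]
  11 → roll 7  [load 25/30]
  8 → roll 6  [load 29/30]
7 paper rolls opened.

7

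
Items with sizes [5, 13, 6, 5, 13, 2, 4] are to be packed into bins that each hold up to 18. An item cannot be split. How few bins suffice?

Total = 13 + 13 + 6 + 5 + 5 + 4 + 2 = 48.
Lower bound: ⌈48/18⌉ = 3 bins.
A packing using 3 bins:
  bin 1: 13 + 5 = 18
  bin 2: 13 + 5 = 18
  bin 3: 6 + 4 + 2 = 12
This matches the lower bound, so 3 is optimal.

3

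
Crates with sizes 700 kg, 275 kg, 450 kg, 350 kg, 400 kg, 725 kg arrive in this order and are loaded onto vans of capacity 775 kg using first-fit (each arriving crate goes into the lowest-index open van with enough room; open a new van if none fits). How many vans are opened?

4

  700 → van 1 (new)  [load 700/775]
  275 → van 2 (new)  [load 275/775]
  450 → van 2  [load 725/775]
  350 → van 3 (new)  [load 350/775]
  400 → van 3  [load 750/775]
  725 → van 4 (new)  [load 725/775]
4 vans opened.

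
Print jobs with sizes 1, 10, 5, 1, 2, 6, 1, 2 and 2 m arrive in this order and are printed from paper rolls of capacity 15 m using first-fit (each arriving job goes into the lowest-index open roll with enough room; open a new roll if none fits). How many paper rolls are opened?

2

  1 → roll 1 (new)  [load 1/15]
  10 → roll 1  [load 11/15]
  5 → roll 2 (new)  [load 5/15]
  1 → roll 1  [load 12/15]
  2 → roll 1  [load 14/15]
  6 → roll 2  [load 11/15]
  1 → roll 1  [load 15/15]
  2 → roll 2  [load 13/15]
  2 → roll 2  [load 15/15]
2 paper rolls opened.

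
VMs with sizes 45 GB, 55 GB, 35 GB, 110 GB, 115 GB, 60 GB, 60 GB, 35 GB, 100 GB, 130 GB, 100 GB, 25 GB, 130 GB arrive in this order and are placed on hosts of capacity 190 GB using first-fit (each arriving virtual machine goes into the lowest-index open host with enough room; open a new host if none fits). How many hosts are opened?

7

  45 → host 1 (new)  [load 45/190]
  55 → host 1  [load 100/190]
  35 → host 1  [load 135/190]
  110 → host 2 (new)  [load 110/190]
  115 → host 3 (new)  [load 115/190]
  60 → host 2  [load 170/190]
  60 → host 3  [load 175/190]
  35 → host 1  [load 170/190]
  100 → host 4 (new)  [load 100/190]
  130 → host 5 (new)  [load 130/190]
  100 → host 6 (new)  [load 100/190]
  25 → host 4  [load 125/190]
  130 → host 7 (new)  [load 130/190]
7 hosts opened.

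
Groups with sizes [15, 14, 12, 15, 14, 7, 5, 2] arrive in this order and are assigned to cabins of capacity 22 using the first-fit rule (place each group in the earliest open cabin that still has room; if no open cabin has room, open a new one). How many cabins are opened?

  15 → cabin 1 (new)  [load 15/22]
  14 → cabin 2 (new)  [load 14/22]
  12 → cabin 3 (new)  [load 12/22]
  15 → cabin 4 (new)  [load 15/22]
  14 → cabin 5 (new)  [load 14/22]
  7 → cabin 1  [load 22/22]
  5 → cabin 2  [load 19/22]
  2 → cabin 2  [load 21/22]
5 cabins opened.

5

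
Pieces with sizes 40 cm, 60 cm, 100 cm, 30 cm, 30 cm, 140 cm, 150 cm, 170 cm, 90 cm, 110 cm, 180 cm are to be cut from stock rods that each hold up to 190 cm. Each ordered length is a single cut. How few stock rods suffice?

Total = 180 + 170 + 150 + 140 + 110 + 100 + 90 + 60 + 40 + 30 + 30 = 1100 cm.
Lower bound: ⌈1100/190⌉ = 6 stock rods.
A packing using 7 stock rods:
  stock rod 1: 180 = 180
  stock rod 2: 170 = 170
  stock rod 3: 150 + 40 = 190
  stock rod 4: 140 + 30 = 170
  stock rod 5: 110 + 60 = 170
  stock rod 6: 100 + 90 = 190
  stock rod 7: 30 = 30
No arrangement into 6 stock rods stays within capacity, so 7 is optimal.

7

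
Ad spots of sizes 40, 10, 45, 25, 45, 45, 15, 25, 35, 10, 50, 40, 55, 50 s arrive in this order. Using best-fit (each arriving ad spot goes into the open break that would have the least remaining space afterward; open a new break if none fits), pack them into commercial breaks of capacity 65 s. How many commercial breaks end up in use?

10

  40 → break 1 (new)  [load 40/65]
  10 → break 1  [load 50/65]
  45 → break 2 (new)  [load 45/65]
  25 → break 3 (new)  [load 25/65]
  45 → break 4 (new)  [load 45/65]
  45 → break 5 (new)  [load 45/65]
  15 → break 1  [load 65/65]
  25 → break 3  [load 50/65]
  35 → break 6 (new)  [load 35/65]
  10 → break 3  [load 60/65]
  50 → break 7 (new)  [load 50/65]
  40 → break 8 (new)  [load 40/65]
  55 → break 9 (new)  [load 55/65]
  50 → break 10 (new)  [load 50/65]
10 commercial breaks opened.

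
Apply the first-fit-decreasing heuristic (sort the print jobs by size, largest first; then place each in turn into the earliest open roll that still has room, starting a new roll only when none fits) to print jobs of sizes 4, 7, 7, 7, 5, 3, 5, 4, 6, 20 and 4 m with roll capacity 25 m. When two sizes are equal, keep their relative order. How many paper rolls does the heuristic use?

Sorted descending: 20, 7, 7, 7, 6, 5, 5, 4, 4, 4, 3.
  20 → roll 1 (new)  [load 20/25]
  7 → roll 2 (new)  [load 7/25]
  7 → roll 2  [load 14/25]
  7 → roll 2  [load 21/25]
  6 → roll 3 (new)  [load 6/25]
  5 → roll 1  [load 25/25]
  5 → roll 3  [load 11/25]
  4 → roll 2  [load 25/25]
  4 → roll 3  [load 15/25]
  4 → roll 3  [load 19/25]
  3 → roll 3  [load 22/25]
3 paper rolls opened.

3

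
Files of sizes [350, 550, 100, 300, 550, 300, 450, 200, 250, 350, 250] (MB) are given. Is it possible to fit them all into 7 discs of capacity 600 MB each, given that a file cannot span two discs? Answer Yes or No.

A valid assignment using 7 discs:
  disc 1: 550 = 550
  disc 2: 550 = 550
  disc 3: 450 + 100 = 550
  disc 4: 350 + 250 = 600
  disc 5: 350 + 250 = 600
  disc 6: 300 + 300 = 600
  disc 7: 200 = 200
Every load is within 600 MB, so 7 discs suffice.

Yes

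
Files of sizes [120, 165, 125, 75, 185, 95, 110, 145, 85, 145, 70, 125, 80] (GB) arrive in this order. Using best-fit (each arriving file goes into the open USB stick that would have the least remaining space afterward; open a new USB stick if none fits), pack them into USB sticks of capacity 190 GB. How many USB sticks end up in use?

10

  120 → USB stick 1 (new)  [load 120/190]
  165 → USB stick 2 (new)  [load 165/190]
  125 → USB stick 3 (new)  [load 125/190]
  75 → USB stick 4 (new)  [load 75/190]
  185 → USB stick 5 (new)  [load 185/190]
  95 → USB stick 4  [load 170/190]
  110 → USB stick 6 (new)  [load 110/190]
  145 → USB stick 7 (new)  [load 145/190]
  85 → USB stick 8 (new)  [load 85/190]
  145 → USB stick 9 (new)  [load 145/190]
  70 → USB stick 1  [load 190/190]
  125 → USB stick 10 (new)  [load 125/190]
  80 → USB stick 6  [load 190/190]
10 USB sticks opened.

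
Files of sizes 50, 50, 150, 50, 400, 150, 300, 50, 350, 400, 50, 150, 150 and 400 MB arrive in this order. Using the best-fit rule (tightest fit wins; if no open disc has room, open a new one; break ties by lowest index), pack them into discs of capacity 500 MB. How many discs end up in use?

  50 → disc 1 (new)  [load 50/500]
  50 → disc 1  [load 100/500]
  150 → disc 1  [load 250/500]
  50 → disc 1  [load 300/500]
  400 → disc 2 (new)  [load 400/500]
  150 → disc 1  [load 450/500]
  300 → disc 3 (new)  [load 300/500]
  50 → disc 1  [load 500/500]
  350 → disc 4 (new)  [load 350/500]
  400 → disc 5 (new)  [load 400/500]
  50 → disc 2  [load 450/500]
  150 → disc 4  [load 500/500]
  150 → disc 3  [load 450/500]
  400 → disc 6 (new)  [load 400/500]
6 discs opened.

6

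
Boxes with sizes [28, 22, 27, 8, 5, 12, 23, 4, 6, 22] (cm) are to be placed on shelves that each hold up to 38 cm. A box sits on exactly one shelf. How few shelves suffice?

5

Total = 28 + 27 + 23 + 22 + 22 + 12 + 8 + 6 + 5 + 4 = 157 cm.
Lower bound: ⌈157/38⌉ = 5 shelves.
A packing using 5 shelves:
  shelf 1: 28 + 8 = 36
  shelf 2: 27 + 6 + 5 = 38
  shelf 3: 23 + 12 = 35
  shelf 4: 22 + 4 = 26
  shelf 5: 22 = 22
This matches the lower bound, so 5 is optimal.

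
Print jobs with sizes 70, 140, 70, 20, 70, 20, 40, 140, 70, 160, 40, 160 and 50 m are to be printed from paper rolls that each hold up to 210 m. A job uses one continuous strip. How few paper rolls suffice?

Total = 160 + 160 + 140 + 140 + 70 + 70 + 70 + 70 + 50 + 40 + 40 + 20 + 20 = 1050 m.
Lower bound: ⌈1050/210⌉ = 5 paper rolls.
A packing using 6 paper rolls:
  roll 1: 160 + 50 = 210
  roll 2: 160 + 40 = 200
  roll 3: 140 + 70 = 210
  roll 4: 140 + 70 = 210
  roll 5: 70 + 70 + 40 + 20 = 200
  roll 6: 20 = 20
No arrangement into 5 paper rolls stays within capacity, so 6 is optimal.

6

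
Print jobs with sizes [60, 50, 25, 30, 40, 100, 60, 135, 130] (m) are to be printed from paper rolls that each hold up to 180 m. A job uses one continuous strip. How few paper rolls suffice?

4

Total = 135 + 130 + 100 + 60 + 60 + 50 + 40 + 30 + 25 = 630 m.
Lower bound: ⌈630/180⌉ = 4 paper rolls.
A packing using 4 paper rolls:
  roll 1: 135 + 40 = 175
  roll 2: 130 + 50 = 180
  roll 3: 100 + 60 = 160
  roll 4: 60 + 30 + 25 = 115
This matches the lower bound, so 4 is optimal.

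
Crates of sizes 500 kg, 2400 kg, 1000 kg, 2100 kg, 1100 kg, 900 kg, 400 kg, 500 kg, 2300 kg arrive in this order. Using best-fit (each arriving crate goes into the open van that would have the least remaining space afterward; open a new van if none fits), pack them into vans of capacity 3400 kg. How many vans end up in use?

  500 → van 1 (new)  [load 500/3400]
  2400 → van 1  [load 2900/3400]
  1000 → van 2 (new)  [load 1000/3400]
  2100 → van 2  [load 3100/3400]
  1100 → van 3 (new)  [load 1100/3400]
  900 → van 3  [load 2000/3400]
  400 → van 1  [load 3300/3400]
  500 → van 3  [load 2500/3400]
  2300 → van 4 (new)  [load 2300/3400]
4 vans opened.

4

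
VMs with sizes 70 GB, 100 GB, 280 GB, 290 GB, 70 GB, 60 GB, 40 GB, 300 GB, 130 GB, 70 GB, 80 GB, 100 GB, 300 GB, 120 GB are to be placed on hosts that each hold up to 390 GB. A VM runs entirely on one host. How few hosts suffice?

Total = 300 + 300 + 290 + 280 + 130 + 120 + 100 + 100 + 80 + 70 + 70 + 70 + 60 + 40 = 2010 GB.
Lower bound: ⌈2010/390⌉ = 6 hosts.
A packing using 6 hosts:
  host 1: 300 + 80 = 380
  host 2: 300 + 70 = 370
  host 3: 290 + 100 = 390
  host 4: 280 + 100 = 380
  host 5: 130 + 120 + 70 + 70 = 390
  host 6: 60 + 40 = 100
This matches the lower bound, so 6 is optimal.

6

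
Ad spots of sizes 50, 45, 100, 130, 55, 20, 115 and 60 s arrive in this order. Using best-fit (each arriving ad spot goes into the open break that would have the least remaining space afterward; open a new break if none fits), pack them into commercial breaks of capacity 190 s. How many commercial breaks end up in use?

4

  50 → break 1 (new)  [load 50/190]
  45 → break 1  [load 95/190]
  100 → break 2 (new)  [load 100/190]
  130 → break 3 (new)  [load 130/190]
  55 → break 3  [load 185/190]
  20 → break 2  [load 120/190]
  115 → break 4 (new)  [load 115/190]
  60 → break 2  [load 180/190]
4 commercial breaks opened.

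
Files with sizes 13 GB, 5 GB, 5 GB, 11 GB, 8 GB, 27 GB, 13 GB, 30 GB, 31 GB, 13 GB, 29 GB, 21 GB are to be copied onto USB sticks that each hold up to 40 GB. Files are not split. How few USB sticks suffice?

6

Total = 31 + 30 + 29 + 27 + 21 + 13 + 13 + 13 + 11 + 8 + 5 + 5 = 206 GB.
Lower bound: ⌈206/40⌉ = 6 USB sticks.
A packing using 6 USB sticks:
  USB stick 1: 31 + 8 = 39
  USB stick 2: 30 + 5 + 5 = 40
  USB stick 3: 29 + 11 = 40
  USB stick 4: 27 + 13 = 40
  USB stick 5: 21 + 13 = 34
  USB stick 6: 13 = 13
This matches the lower bound, so 6 is optimal.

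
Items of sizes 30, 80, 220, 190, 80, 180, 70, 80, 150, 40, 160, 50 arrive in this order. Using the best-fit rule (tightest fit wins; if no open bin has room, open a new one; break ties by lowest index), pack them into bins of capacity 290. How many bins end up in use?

5

  30 → bin 1 (new)  [load 30/290]
  80 → bin 1  [load 110/290]
  220 → bin 2 (new)  [load 220/290]
  190 → bin 3 (new)  [load 190/290]
  80 → bin 3  [load 270/290]
  180 → bin 1  [load 290/290]
  70 → bin 2  [load 290/290]
  80 → bin 4 (new)  [load 80/290]
  150 → bin 4  [load 230/290]
  40 → bin 4  [load 270/290]
  160 → bin 5 (new)  [load 160/290]
  50 → bin 5  [load 210/290]
5 bins opened.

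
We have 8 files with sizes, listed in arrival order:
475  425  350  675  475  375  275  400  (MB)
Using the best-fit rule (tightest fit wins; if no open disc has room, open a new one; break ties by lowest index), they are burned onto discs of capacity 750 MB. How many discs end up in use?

6

  475 → disc 1 (new)  [load 475/750]
  425 → disc 2 (new)  [load 425/750]
  350 → disc 3 (new)  [load 350/750]
  675 → disc 4 (new)  [load 675/750]
  475 → disc 5 (new)  [load 475/750]
  375 → disc 3  [load 725/750]
  275 → disc 1  [load 750/750]
  400 → disc 6 (new)  [load 400/750]
6 discs opened.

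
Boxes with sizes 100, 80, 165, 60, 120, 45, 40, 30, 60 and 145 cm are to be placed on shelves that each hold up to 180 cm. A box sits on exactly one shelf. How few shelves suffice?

Total = 165 + 145 + 120 + 100 + 80 + 60 + 60 + 45 + 40 + 30 = 845 cm.
Lower bound: ⌈845/180⌉ = 5 shelves.
A packing using 5 shelves:
  shelf 1: 165 = 165
  shelf 2: 145 + 30 = 175
  shelf 3: 120 + 60 = 180
  shelf 4: 100 + 80 = 180
  shelf 5: 60 + 45 + 40 = 145
This matches the lower bound, so 5 is optimal.

5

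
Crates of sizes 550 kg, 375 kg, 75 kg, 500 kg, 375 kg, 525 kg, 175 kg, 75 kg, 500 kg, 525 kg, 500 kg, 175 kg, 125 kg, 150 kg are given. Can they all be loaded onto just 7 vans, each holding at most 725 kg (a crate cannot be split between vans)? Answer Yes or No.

Total = 4625 kg; ⌈4625/725⌉ = 7.
8 crates each exceed half the capacity and cannot share a van, forcing at least 8 vans.
At least 8 vans are required, but only 7 are allowed.

No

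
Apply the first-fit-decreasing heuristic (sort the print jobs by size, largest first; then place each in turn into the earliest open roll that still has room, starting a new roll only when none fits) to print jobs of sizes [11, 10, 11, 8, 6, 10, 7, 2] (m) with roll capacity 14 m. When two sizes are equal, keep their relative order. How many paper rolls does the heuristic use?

6

Sorted descending: 11, 11, 10, 10, 8, 7, 6, 2.
  11 → roll 1 (new)  [load 11/14]
  11 → roll 2 (new)  [load 11/14]
  10 → roll 3 (new)  [load 10/14]
  10 → roll 4 (new)  [load 10/14]
  8 → roll 5 (new)  [load 8/14]
  7 → roll 6 (new)  [load 7/14]
  6 → roll 5  [load 14/14]
  2 → roll 1  [load 13/14]
6 paper rolls opened.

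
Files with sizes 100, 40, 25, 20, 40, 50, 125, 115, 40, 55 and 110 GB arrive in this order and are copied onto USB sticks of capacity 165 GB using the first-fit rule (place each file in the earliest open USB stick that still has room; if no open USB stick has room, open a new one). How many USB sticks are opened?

5

  100 → USB stick 1 (new)  [load 100/165]
  40 → USB stick 1  [load 140/165]
  25 → USB stick 1  [load 165/165]
  20 → USB stick 2 (new)  [load 20/165]
  40 → USB stick 2  [load 60/165]
  50 → USB stick 2  [load 110/165]
  125 → USB stick 3 (new)  [load 125/165]
  115 → USB stick 4 (new)  [load 115/165]
  40 → USB stick 2  [load 150/165]
  55 → USB stick 5 (new)  [load 55/165]
  110 → USB stick 5  [load 165/165]
5 USB sticks opened.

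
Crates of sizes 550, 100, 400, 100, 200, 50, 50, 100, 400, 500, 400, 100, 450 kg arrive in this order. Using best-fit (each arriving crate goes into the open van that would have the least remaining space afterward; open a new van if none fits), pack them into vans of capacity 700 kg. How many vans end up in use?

6

  550 → van 1 (new)  [load 550/700]
  100 → van 1  [load 650/700]
  400 → van 2 (new)  [load 400/700]
  100 → van 2  [load 500/700]
  200 → van 2  [load 700/700]
  50 → van 1  [load 700/700]
  50 → van 3 (new)  [load 50/700]
  100 → van 3  [load 150/700]
  400 → van 3  [load 550/700]
  500 → van 4 (new)  [load 500/700]
  400 → van 5 (new)  [load 400/700]
  100 → van 3  [load 650/700]
  450 → van 6 (new)  [load 450/700]
6 vans opened.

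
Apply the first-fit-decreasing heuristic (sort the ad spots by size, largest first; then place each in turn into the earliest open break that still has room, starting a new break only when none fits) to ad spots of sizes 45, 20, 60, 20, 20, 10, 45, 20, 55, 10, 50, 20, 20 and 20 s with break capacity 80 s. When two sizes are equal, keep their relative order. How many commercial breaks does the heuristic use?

6

Sorted descending: 60, 55, 50, 45, 45, 20, 20, 20, 20, 20, 20, 20, 10, 10.
  60 → break 1 (new)  [load 60/80]
  55 → break 2 (new)  [load 55/80]
  50 → break 3 (new)  [load 50/80]
  45 → break 4 (new)  [load 45/80]
  45 → break 5 (new)  [load 45/80]
  20 → break 1  [load 80/80]
  20 → break 2  [load 75/80]
  20 → break 3  [load 70/80]
  20 → break 4  [load 65/80]
  20 → break 5  [load 65/80]
  20 → break 6 (new)  [load 20/80]
  20 → break 6  [load 40/80]
  10 → break 3  [load 80/80]
  10 → break 4  [load 75/80]
6 commercial breaks opened.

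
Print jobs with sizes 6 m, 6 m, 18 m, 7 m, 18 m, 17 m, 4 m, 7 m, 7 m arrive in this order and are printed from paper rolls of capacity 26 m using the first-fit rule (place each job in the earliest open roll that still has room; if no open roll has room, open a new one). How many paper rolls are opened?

4

  6 → roll 1 (new)  [load 6/26]
  6 → roll 1  [load 12/26]
  18 → roll 2 (new)  [load 18/26]
  7 → roll 1  [load 19/26]
  18 → roll 3 (new)  [load 18/26]
  17 → roll 4 (new)  [load 17/26]
  4 → roll 1  [load 23/26]
  7 → roll 2  [load 25/26]
  7 → roll 3  [load 25/26]
4 paper rolls opened.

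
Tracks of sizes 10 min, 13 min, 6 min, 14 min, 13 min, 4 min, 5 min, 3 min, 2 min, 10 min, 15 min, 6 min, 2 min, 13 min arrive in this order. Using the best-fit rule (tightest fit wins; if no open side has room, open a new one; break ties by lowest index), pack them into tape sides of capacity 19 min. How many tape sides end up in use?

7

  10 → side 1 (new)  [load 10/19]
  13 → side 2 (new)  [load 13/19]
  6 → side 2  [load 19/19]
  14 → side 3 (new)  [load 14/19]
  13 → side 4 (new)  [load 13/19]
  4 → side 3  [load 18/19]
  5 → side 4  [load 18/19]
  3 → side 1  [load 13/19]
  2 → side 1  [load 15/19]
  10 → side 5 (new)  [load 10/19]
  15 → side 6 (new)  [load 15/19]
  6 → side 5  [load 16/19]
  2 → side 5  [load 18/19]
  13 → side 7 (new)  [load 13/19]
7 tape sides opened.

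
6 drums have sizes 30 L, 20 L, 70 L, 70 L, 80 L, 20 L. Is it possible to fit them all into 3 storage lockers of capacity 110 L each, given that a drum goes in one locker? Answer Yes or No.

A valid assignment using 3 storage lockers:
  locker 1: 80 + 30 = 110
  locker 2: 70 + 20 + 20 = 110
  locker 3: 70 = 70
Every load is within 110 L, so 3 storage lockers suffice.

Yes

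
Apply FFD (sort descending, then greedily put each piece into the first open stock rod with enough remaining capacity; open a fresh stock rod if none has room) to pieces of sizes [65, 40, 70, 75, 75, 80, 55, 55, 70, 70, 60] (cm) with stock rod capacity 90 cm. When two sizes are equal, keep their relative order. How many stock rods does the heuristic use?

11

Sorted descending: 80, 75, 75, 70, 70, 70, 65, 60, 55, 55, 40.
  80 → stock rod 1 (new)  [load 80/90]
  75 → stock rod 2 (new)  [load 75/90]
  75 → stock rod 3 (new)  [load 75/90]
  70 → stock rod 4 (new)  [load 70/90]
  70 → stock rod 5 (new)  [load 70/90]
  70 → stock rod 6 (new)  [load 70/90]
  65 → stock rod 7 (new)  [load 65/90]
  60 → stock rod 8 (new)  [load 60/90]
  55 → stock rod 9 (new)  [load 55/90]
  55 → stock rod 10 (new)  [load 55/90]
  40 → stock rod 11 (new)  [load 40/90]
11 stock rods opened.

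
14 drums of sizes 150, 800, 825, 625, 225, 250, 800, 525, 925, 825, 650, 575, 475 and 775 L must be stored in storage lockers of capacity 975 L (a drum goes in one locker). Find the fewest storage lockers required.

11

Total = 925 + 825 + 825 + 800 + 800 + 775 + 650 + 625 + 575 + 525 + 475 + 250 + 225 + 150 = 8425 L.
Lower bound: ⌈8425/975⌉ = 9 storage lockers.
Also, 10 drums each exceed 975/2 L, and no two of those can share a locker, so at least 10 storage lockers are needed.
A packing using 11 storage lockers:
  locker 1: 925 = 925
  locker 2: 825 + 150 = 975
  locker 3: 825 = 825
  locker 4: 800 = 800
  locker 5: 800 = 800
  locker 6: 775 = 775
  locker 7: 650 + 250 = 900
  locker 8: 625 + 225 = 850
  locker 9: 575 = 575
  locker 10: 525 = 525
  locker 11: 475 = 475
No arrangement into 10 storage lockers stays within capacity, so 11 is optimal.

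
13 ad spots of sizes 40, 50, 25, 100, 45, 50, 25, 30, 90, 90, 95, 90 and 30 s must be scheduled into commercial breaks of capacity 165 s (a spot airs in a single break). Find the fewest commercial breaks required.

Total = 100 + 95 + 90 + 90 + 90 + 50 + 50 + 45 + 40 + 30 + 30 + 25 + 25 = 760 s.
Lower bound: ⌈760/165⌉ = 5 commercial breaks.
A packing using 5 commercial breaks:
  break 1: 100 + 50 = 150
  break 2: 95 + 50 = 145
  break 3: 90 + 45 + 30 = 165
  break 4: 90 + 40 + 30 = 160
  break 5: 90 + 25 + 25 = 140
This matches the lower bound, so 5 is optimal.

5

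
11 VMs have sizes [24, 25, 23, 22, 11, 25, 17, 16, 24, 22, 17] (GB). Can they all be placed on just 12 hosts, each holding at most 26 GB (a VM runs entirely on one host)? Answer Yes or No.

Yes

A valid assignment using 11 hosts:
  host 1: 25 = 25
  host 2: 25 = 25
  host 3: 24 = 24
  host 4: 24 = 24
  host 5: 23 = 23
  host 6: 22 = 22
  host 7: 22 = 22
  host 8: 17 = 17
  host 9: 17 = 17
  host 10: 16 = 16
  host 11: 11 = 11
That uses only 11 ≤ 12, so 12 hosts are enough.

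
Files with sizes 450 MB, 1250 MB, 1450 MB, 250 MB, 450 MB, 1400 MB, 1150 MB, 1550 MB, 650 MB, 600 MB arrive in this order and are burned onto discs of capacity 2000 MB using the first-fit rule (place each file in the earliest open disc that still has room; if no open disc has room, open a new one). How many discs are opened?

  450 → disc 1 (new)  [load 450/2000]
  1250 → disc 1  [load 1700/2000]
  1450 → disc 2 (new)  [load 1450/2000]
  250 → disc 1  [load 1950/2000]
  450 → disc 2  [load 1900/2000]
  1400 → disc 3 (new)  [load 1400/2000]
  1150 → disc 4 (new)  [load 1150/2000]
  1550 → disc 5 (new)  [load 1550/2000]
  650 → disc 4  [load 1800/2000]
  600 → disc 3  [load 2000/2000]
5 discs opened.

5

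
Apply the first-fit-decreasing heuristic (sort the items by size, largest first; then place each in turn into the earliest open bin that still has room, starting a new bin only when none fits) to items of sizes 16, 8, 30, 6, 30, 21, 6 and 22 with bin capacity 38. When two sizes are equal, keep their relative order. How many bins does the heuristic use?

Sorted descending: 30, 30, 22, 21, 16, 8, 6, 6.
  30 → bin 1 (new)  [load 30/38]
  30 → bin 2 (new)  [load 30/38]
  22 → bin 3 (new)  [load 22/38]
  21 → bin 4 (new)  [load 21/38]
  16 → bin 3  [load 38/38]
  8 → bin 1  [load 38/38]
  6 → bin 2  [load 36/38]
  6 → bin 4  [load 27/38]
4 bins opened.

4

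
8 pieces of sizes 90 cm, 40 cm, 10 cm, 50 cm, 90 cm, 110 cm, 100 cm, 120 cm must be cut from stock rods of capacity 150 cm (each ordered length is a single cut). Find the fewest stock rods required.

Total = 120 + 110 + 100 + 90 + 90 + 50 + 40 + 10 = 610 cm.
Lower bound: ⌈610/150⌉ = 5 stock rods.
A packing using 5 stock rods:
  stock rod 1: 120 + 10 = 130
  stock rod 2: 110 + 40 = 150
  stock rod 3: 100 + 50 = 150
  stock rod 4: 90 = 90
  stock rod 5: 90 = 90
This matches the lower bound, so 5 is optimal.

5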